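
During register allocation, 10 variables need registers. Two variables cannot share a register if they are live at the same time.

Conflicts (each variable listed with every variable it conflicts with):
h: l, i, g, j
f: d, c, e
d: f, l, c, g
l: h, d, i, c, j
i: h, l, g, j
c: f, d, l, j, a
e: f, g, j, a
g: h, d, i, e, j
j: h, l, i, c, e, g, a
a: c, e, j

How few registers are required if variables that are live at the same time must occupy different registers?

4

h, l, i, j pairwise conflict, so at least 4 registers are needed.
4 registers suffice: register 1 → {d, j}; register 2 → {f, l, g, a}; register 3 → {h, c, e}; register 4 → {i}. No two conflicting variables share a register.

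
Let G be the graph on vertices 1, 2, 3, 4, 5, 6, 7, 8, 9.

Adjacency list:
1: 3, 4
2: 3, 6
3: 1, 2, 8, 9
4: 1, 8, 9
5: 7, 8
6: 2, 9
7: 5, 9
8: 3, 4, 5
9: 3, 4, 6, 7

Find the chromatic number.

The cycle 5-8-3-9-7-5 has odd length 5, so it cannot be 2-colored; at least 3 colors are needed.
3 colors suffice: 1=b, 2=b, 3=a, 4=a, 5=c, 6=a, 7=a, 8=b, 9=b. Every edge joins two different colors.

3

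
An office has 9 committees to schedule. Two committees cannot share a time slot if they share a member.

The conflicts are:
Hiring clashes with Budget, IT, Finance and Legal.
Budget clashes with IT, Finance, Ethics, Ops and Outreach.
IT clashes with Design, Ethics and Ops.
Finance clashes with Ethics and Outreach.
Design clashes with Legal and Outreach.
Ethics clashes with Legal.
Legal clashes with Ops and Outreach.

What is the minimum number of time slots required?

3

Design, Legal, Outreach pairwise conflict, so at least 3 time slots are needed.
3 time slots suffice: time slot 1 → {Budget, Design}; time slot 2 → {IT, Finance, Legal}; time slot 3 → {Hiring, Ethics, Ops, Outreach}. No two conflicting committees share a time slot.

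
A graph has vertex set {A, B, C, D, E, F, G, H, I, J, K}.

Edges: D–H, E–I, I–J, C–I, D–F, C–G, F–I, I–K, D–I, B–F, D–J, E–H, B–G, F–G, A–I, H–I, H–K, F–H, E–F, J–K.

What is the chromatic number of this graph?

4

E, F, H, I are mutually adjacent (a clique of size 4), so at least 4 colors are needed.
4 colors suffice: color 1 → {G, I}; color 2 → {A, C, F, K}; color 3 → {B, H, J}; color 4 → {D, E}. No two adjacent vertices share a color.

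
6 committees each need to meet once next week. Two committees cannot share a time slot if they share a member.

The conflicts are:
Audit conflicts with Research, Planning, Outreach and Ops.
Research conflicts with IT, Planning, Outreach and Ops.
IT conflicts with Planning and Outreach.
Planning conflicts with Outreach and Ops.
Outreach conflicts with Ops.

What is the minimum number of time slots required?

5

Audit, Research, Planning, Outreach, Ops pairwise conflict, so at least 5 time slots are needed.
5 time slots suffice: Audit=5, Research=1, IT=4, Planning=2, Outreach=3, Ops=4. Each listed conflict is separated.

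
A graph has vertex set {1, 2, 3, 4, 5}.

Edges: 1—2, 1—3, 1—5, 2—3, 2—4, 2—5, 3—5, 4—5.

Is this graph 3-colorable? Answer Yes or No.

1, 2, 3, 5 are mutually adjacent (a clique of size 4), so at least 4 colors are needed.
So 3 colors are not enough.

No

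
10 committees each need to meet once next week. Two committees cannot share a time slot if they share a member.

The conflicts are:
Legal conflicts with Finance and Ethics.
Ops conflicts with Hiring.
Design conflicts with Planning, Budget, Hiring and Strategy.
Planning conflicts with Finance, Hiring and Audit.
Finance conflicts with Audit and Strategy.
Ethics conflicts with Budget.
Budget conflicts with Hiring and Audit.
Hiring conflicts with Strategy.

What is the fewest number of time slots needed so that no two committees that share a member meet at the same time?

3

Design, Budget, Hiring are mutually in conflict, so at least 3 time slots are needed.
Using 3 time slots: Legal=2, Ops=2, Design=3, Planning=2, Finance=1, Ethics=1, Budget=2, Hiring=1, Audit=3, Strategy=2. Every pair that conflicts lands in different time slots.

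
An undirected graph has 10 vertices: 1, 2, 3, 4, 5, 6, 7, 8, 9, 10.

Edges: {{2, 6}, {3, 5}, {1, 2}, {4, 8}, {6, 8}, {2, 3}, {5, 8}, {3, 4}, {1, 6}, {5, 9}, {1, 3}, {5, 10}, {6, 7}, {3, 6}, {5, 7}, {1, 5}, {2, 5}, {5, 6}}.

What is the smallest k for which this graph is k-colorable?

1, 2, 3, 5, 6 form a clique, so at least 5 colors are needed.
5 colors suffice: color a → {4, 5}; color b → {6, 9, 10}; color c → {3, 7, 8}; color d → {1}; color e → {2}. Each edge has distinct colors on its endpoints.

5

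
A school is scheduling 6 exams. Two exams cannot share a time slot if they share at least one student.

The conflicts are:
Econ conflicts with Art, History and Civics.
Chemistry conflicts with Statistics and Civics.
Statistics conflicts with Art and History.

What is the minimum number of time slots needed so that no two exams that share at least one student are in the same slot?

3

The cycle Civics-Econ-History-Statistics-Chemistry-Civics has odd length 5, so it cannot be 2-colored; at least 3 time slots are needed.
Using 3 time slots: Econ=1, Chemistry=2, Statistics=1, Art=2, History=2, Civics=3. No two conflicting exams share a time slot.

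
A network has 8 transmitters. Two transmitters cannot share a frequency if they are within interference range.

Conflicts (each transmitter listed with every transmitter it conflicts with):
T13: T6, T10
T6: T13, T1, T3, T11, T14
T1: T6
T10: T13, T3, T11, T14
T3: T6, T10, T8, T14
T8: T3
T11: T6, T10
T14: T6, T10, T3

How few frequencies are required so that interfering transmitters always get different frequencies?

T6, T3, T14 pairwise conflict, so at least 3 frequencies are needed.
3 frequencies suffice: frequency 1 → {T6, T10, T8}; frequency 2 → {T13, T1, T3, T11}; frequency 3 → {T14}. Each listed conflict is separated.

3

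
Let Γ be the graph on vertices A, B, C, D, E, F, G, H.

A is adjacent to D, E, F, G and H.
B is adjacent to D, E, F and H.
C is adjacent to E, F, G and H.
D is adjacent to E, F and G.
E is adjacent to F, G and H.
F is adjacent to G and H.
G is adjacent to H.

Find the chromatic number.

5

A, E, F, G, H are pairwise adjacent (a clique of size 5), so at least 5 colors are needed.
5 colors suffice: color 1 → {E}; color 2 → {F}; color 3 → {B, G}; color 4 → {D, H}; color 5 → {A, C}. No two adjacent vertices share a color.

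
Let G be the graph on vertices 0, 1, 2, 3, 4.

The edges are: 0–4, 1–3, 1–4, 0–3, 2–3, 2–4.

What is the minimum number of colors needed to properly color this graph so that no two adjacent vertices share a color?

2 and 3 are adjacent, so at least 2 colors are needed.
2 colors suffice: color red → {3, 4}; color blue → {0, 1, 2}. Each edge has distinct colors on its endpoints.

2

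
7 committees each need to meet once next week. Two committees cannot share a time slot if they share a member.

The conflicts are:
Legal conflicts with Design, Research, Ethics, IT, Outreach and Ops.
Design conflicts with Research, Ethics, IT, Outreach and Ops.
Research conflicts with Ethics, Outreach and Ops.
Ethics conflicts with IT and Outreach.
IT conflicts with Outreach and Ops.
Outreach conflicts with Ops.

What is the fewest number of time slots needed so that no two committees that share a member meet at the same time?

Legal, Design, Research, Ethics, Outreach pairwise conflict, so at least 5 time slots are needed.
5 time slots suffice: time slot 1 → {Design}; time slot 2 → {Outreach}; time slot 3 → {Legal}; time slot 4 → {Research, IT}; time slot 5 → {Ethics, Ops}. Every pair that conflicts lands in different time slots.

5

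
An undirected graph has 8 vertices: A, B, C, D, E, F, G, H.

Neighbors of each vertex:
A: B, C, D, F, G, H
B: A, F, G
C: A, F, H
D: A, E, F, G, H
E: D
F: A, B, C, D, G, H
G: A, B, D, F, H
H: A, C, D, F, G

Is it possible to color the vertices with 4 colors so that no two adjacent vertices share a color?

No

A, D, F, G, H are pairwise adjacent (a clique of size 5), so at least 5 colors are needed.
So 4 colors are not enough.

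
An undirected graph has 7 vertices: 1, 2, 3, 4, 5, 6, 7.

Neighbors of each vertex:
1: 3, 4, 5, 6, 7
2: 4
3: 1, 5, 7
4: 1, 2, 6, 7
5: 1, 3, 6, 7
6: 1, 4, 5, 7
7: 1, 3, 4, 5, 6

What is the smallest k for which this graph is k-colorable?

4

1, 4, 6, 7 are pairwise adjacent (a clique of size 4), so at least 4 colors are needed.
4 colors suffice: color a → {1, 2}; color b → {7}; color c → {4, 5}; color d → {3, 6}. Every edge joins two different colors.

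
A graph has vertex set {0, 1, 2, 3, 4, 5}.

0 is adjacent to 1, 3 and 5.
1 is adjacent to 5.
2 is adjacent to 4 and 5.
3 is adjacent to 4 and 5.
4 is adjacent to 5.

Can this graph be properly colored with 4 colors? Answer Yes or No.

Yes

The chromatic number is 3. 0, 3, 5 are pairwise adjacent, so at least 3 colors are needed.
One proper 3-coloring: 0=b, 1=c, 2=c, 3=c, 4=b, 5=a.
Since 4 ≥ 3, a proper 4-coloring certainly exists.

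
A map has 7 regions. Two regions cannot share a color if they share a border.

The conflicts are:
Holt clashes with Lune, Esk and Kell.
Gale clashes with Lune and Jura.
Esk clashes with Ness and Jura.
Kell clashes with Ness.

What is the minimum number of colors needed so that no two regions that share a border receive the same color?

The cycle Lune-Holt-Esk-Jura-Gale-Lune has odd length 5, so it cannot be 2-colored; at least 3 colors are needed.
One proper 3-coloring: Holt=2, Gale=1, Lune=3, Esk=1, Kell=1, Ness=2, Jura=2. Each listed conflict is separated.

3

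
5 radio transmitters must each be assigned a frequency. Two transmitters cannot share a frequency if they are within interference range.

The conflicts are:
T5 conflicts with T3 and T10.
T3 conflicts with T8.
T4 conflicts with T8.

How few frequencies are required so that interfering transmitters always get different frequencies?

T4 and T8 conflict, so at least 2 frequencies are needed.
Using 2 frequencies: T5=1, T3=2, T4=2, T8=1, T10=2. Each listed conflict is separated.

2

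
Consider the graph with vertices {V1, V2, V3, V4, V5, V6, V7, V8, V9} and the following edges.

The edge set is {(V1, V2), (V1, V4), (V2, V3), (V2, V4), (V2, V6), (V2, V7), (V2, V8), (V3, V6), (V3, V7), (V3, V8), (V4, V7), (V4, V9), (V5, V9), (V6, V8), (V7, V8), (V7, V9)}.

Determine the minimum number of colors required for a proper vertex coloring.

V2, V3, V7, V8 form a clique, so at least 4 colors are needed.
One proper 4-coloring: V1=B, V2=R, V3=G, V4=G, V5=B, V6=B, V7=B, V8=Y, V9=R. No two adjacent vertices share a color.

4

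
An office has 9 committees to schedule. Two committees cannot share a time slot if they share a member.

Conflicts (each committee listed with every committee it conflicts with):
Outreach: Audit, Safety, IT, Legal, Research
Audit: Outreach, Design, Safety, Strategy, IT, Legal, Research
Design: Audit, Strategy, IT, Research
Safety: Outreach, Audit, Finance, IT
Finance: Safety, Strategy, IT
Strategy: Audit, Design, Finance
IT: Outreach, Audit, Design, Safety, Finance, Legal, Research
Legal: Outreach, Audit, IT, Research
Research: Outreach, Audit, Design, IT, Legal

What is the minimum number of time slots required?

Outreach, Audit, IT, Legal, Research are mutually in conflict, so at least 5 time slots are needed.
5 time slots suffice: Outreach=4, Audit=2, Design=4, Safety=3, Finance=2, Strategy=1, IT=1, Legal=5, Research=3. Each listed conflict is separated.

5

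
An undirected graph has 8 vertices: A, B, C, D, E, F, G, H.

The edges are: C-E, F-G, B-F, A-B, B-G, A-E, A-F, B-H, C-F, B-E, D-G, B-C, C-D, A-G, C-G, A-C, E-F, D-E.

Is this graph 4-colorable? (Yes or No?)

No

A, B, C, F, G form a clique, so at least 5 colors are needed.
So 4 colors are not enough.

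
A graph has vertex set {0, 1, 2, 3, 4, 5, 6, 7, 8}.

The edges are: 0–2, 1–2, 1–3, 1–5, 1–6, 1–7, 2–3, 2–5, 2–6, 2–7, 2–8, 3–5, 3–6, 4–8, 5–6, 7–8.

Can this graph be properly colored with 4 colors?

No

1, 2, 3, 5, 6 are pairwise adjacent (a clique of size 5), so at least 5 colors are needed.
So 4 colors are not enough.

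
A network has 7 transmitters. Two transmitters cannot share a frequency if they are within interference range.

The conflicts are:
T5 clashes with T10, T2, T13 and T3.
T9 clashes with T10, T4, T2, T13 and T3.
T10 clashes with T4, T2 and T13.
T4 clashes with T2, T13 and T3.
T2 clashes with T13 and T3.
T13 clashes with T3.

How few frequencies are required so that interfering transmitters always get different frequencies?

5

T9, T10, T4, T2, T13 all conflict with each other, so at least 5 frequencies are needed.
A valid assignment using 5 frequencies: T5=4, T9=4, T10=3, T4=5, T2=2, T13=1, T3=3. Every pair that conflicts lands in different frequencies.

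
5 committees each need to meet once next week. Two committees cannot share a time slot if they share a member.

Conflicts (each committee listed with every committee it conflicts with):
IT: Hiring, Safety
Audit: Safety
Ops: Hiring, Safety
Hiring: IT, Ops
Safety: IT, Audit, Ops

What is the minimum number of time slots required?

2

IT and Safety conflict, so at least 2 time slots are needed.
A valid assignment using 2 time slots: IT=2, Audit=2, Ops=2, Hiring=1, Safety=1. Every pair that conflicts lands in different time slots.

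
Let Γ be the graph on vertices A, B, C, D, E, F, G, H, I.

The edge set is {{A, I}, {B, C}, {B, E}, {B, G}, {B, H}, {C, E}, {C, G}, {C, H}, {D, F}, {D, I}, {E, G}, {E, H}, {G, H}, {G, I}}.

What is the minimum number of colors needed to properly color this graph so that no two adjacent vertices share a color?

B, C, E, G, H are mutually adjacent (a clique of size 5), so at least 5 colors are needed.
5 colors suffice: color 1 → {A, D, G}; color 2 → {E, F, I}; color 3 → {B}; color 4 → {H}; color 5 → {C}. Every edge joins two different colors.

5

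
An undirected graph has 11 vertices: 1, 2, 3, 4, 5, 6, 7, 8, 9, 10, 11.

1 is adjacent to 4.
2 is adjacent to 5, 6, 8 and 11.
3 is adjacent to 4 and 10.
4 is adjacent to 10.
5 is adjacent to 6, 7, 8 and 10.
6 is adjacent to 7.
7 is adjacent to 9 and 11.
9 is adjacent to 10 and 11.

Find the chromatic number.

7, 9, 11 are pairwise adjacent, so at least 3 colors are needed.
3 colors suffice: 1=blue, 2=blue, 3=green, 4=red, 5=red, 6=green, 7=blue, 8=green, 9=green, 10=blue, 11=red. Each edge has distinct colors on its endpoints.

3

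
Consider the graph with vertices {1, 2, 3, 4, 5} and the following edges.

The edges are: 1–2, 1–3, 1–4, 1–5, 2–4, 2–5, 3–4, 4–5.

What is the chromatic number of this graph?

1, 2, 4, 5 form a clique, so at least 4 colors are needed.
4 colors suffice: color a → {1}; color b → {4}; color c → {2, 3}; color d → {5}. Every edge joins two different colors.

4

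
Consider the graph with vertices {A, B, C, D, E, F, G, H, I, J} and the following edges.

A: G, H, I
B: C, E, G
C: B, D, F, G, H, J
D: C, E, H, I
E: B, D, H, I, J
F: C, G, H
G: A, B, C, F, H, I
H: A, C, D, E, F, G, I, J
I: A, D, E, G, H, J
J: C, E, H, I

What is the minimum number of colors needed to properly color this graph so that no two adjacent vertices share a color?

4

D, E, H, I are mutually adjacent (a clique of size 4), so at least 4 colors are needed.
4 colors suffice: A=yellow, B=red, C=green, D=yellow, E=blue, F=yellow, G=blue, H=red, I=green, J=yellow. Every edge joins two different colors.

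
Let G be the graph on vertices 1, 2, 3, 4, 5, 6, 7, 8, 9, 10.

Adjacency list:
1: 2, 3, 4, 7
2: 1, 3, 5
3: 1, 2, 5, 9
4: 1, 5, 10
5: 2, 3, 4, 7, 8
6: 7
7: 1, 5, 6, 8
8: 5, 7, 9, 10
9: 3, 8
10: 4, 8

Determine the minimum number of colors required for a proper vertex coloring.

3

1, 2, 3 form a triangle, so at least 3 colors are needed.
3 colors suffice: 1=red, 2=green, 3=blue, 4=blue, 5=red, 6=red, 7=blue, 8=green, 9=red, 10=red. Each edge has distinct colors on its endpoints.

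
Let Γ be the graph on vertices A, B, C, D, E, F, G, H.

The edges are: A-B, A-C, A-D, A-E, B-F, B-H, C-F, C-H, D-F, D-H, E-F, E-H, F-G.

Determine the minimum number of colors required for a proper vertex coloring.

2

F and G are adjacent, so at least 2 colors are needed.
One proper 2-coloring: A=1, B=2, C=2, D=2, E=2, F=1, G=2, H=1. Every edge joins two different colors.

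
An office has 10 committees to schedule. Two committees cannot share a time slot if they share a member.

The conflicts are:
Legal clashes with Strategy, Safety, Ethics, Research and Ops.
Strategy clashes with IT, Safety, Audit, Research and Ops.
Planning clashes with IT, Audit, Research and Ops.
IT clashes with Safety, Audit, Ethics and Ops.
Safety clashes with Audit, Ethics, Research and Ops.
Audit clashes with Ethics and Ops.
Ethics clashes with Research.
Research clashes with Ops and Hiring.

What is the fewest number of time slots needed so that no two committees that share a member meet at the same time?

5

Strategy, IT, Safety, Audit, Ops pairwise conflict, so at least 5 time slots are needed.
5 time slots suffice: time slot 1 → {IT, Research}; time slot 2 → {Ethics, Ops, Hiring}; time slot 3 → {Planning, Safety}; time slot 4 → {Strategy}; time slot 5 → {Legal, Audit}. Each listed conflict is separated.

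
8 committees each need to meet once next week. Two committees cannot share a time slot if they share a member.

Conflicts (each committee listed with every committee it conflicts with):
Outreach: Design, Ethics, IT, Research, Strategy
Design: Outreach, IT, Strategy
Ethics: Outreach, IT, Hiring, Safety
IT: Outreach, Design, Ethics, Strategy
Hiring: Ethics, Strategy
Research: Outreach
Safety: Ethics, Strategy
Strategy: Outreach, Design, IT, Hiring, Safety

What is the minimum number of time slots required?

4

Outreach, Design, IT, Strategy are mutually in conflict, so at least 4 time slots are needed.
4 time slots suffice: time slot 1 → {Ethics, Research, Strategy}; time slot 2 → {Outreach, Hiring, Safety}; time slot 3 → {IT}; time slot 4 → {Design}. Each listed conflict is separated.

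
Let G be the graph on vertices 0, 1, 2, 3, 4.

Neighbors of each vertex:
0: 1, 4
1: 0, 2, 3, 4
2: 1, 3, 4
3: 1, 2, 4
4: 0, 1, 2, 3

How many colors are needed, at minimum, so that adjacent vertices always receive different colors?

1, 2, 3, 4 are mutually adjacent (a clique of size 4), so at least 4 colors are needed.
4 colors suffice: color a → {4}; color b → {1}; color c → {0, 3}; color d → {2}. Every edge joins two different colors.

4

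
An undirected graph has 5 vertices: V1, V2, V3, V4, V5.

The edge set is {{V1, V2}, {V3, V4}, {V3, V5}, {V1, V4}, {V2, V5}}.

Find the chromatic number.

The cycle V4-V3-V5-V2-V1-V4 has odd length 5, so it cannot be 2-colored; at least 3 colors are needed.
One proper 3-coloring: V1=2, V2=3, V3=2, V4=1, V5=1. Each edge has distinct colors on its endpoints.

3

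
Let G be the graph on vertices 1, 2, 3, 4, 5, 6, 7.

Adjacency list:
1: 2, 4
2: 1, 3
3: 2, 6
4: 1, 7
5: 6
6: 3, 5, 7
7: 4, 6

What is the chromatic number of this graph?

2

6 and 7 are adjacent, so at least 2 colors are needed.
2 colors suffice: 1=blue, 2=red, 3=blue, 4=red, 5=blue, 6=red, 7=blue. Each edge has distinct colors on its endpoints.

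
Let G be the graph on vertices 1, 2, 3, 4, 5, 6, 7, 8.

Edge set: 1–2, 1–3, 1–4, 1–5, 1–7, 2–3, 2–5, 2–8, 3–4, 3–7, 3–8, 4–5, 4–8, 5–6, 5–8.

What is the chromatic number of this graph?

2, 3, 8 are pairwise adjacent, so at least 3 colors are needed.
3 colors suffice: color a → {3, 5}; color b → {1, 6, 8}; color c → {2, 4, 7}. No two adjacent vertices share a color.

3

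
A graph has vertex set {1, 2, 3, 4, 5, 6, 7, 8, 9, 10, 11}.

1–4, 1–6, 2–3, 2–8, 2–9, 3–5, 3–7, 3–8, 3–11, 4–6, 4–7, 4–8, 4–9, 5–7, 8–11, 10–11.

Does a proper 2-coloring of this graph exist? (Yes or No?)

No

1, 4, 6 are pairwise adjacent, so at least 3 colors are needed.
So 2 colors are not enough.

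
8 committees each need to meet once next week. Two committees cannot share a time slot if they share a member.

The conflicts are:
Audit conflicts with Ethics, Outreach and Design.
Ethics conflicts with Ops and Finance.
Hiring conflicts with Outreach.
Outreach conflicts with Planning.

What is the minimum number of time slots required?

2

Audit and Ethics conflict, so at least 2 time slots are needed.
2 time slots suffice: time slot 1 → {Audit, Hiring, Planning, Ops, Finance}; time slot 2 → {Ethics, Outreach, Design}. Each listed conflict is separated.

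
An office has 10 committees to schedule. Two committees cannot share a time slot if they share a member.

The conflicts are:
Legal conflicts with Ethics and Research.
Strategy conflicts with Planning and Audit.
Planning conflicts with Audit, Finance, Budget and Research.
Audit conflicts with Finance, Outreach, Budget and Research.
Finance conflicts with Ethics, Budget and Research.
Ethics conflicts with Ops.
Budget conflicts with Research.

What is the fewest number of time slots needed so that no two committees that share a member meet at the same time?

5

Planning, Audit, Finance, Budget, Research pairwise conflict, so at least 5 time slots are needed.
5 time slots suffice: time slot 1 → {Audit, Ethics}; time slot 2 → {Legal, Planning, Outreach, Ops}; time slot 3 → {Strategy, Research}; time slot 4 → {Finance}; time slot 5 → {Budget}. Every pair that conflicts lands in different time slots.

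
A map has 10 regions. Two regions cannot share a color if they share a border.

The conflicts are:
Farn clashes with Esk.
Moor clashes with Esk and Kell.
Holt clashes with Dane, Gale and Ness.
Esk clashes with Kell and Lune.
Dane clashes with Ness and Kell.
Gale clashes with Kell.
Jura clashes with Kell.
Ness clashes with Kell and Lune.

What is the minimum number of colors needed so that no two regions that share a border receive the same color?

Moor, Esk, Kell all conflict with each other, so at least 3 colors are needed.
3 colors suffice: color 1 → {Farn, Holt, Kell, Lune}; color 2 → {Esk, Gale, Jura, Ness}; color 3 → {Moor, Dane}. Each listed conflict is separated.

3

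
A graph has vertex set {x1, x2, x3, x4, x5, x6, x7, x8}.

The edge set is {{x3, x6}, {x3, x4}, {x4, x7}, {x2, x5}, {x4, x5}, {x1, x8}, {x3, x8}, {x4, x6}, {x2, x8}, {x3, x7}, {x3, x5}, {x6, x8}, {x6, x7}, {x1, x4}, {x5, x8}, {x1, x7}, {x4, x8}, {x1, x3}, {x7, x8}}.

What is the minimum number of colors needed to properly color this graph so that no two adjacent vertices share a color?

x1, x3, x4, x7, x8 are pairwise adjacent (a clique of size 5), so at least 5 colors are needed.
5 colors suffice: x1=5, x2=2, x3=2, x4=3, x5=4, x6=5, x7=4, x8=1. No two adjacent vertices share a color.

5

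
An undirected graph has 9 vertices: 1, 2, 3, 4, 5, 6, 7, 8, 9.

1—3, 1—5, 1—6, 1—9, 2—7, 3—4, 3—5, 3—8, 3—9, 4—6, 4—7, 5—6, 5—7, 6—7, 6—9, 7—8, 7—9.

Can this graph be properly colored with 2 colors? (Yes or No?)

1, 6, 9 form a triangle, so at least 3 colors are needed.
So 2 colors are not enough.

No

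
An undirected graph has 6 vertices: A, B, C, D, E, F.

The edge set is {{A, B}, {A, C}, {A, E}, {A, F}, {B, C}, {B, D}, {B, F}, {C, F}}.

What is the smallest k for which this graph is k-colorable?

A, B, C, F form a clique, so at least 4 colors are needed.
4 colors suffice: color red → {A, D}; color blue → {B, E}; color green → {F}; color yellow → {C}. No two adjacent vertices share a color.

4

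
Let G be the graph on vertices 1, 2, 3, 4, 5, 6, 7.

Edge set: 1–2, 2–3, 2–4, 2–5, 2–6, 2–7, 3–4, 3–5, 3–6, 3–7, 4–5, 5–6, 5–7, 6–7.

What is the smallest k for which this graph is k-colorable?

2, 3, 5, 6, 7 are pairwise adjacent (a clique of size 5), so at least 5 colors are needed.
5 colors suffice: color a → {2}; color b → {1, 5}; color c → {3}; color d → {4, 6}; color e → {7}. Every edge joins two different colors.

5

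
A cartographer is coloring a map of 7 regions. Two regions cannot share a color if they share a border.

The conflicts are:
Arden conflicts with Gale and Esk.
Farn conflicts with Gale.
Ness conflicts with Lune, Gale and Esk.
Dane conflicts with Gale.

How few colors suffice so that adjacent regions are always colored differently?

2

Dane and Gale conflict, so at least 2 colors are needed.
2 colors suffice: Arden=2, Farn=2, Ness=2, Dane=2, Lune=1, Gale=1, Esk=1. No two conflicting regions share a color.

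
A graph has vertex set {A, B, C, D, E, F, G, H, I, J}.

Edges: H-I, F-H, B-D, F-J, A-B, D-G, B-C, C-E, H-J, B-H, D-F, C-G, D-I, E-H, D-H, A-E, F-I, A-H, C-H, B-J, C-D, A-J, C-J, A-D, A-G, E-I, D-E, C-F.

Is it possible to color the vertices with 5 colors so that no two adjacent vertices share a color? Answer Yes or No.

Yes

The chromatic number is 4. B, C, H, J are mutually adjacent (a clique of size 4), so at least 4 colors are needed.
One proper 4-coloring: A=green, B=yellow, C=green, D=blue, E=yellow, F=yellow, G=red, H=red, I=green, J=blue.
Since 5 ≥ 4, a proper 5-coloring certainly exists.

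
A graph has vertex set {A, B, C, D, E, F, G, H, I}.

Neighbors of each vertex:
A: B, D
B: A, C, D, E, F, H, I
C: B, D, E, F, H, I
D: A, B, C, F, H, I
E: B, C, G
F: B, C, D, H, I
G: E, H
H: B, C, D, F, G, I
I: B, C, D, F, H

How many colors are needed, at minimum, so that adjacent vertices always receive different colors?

B, C, D, F, H, I are pairwise adjacent (a clique of size 6), so at least 6 colors are needed.
6 colors suffice: color 1 → {B, G}; color 2 → {D, E}; color 3 → {A, H}; color 4 → {C}; color 5 → {F}; color 6 → {I}. Each edge has distinct colors on its endpoints.

6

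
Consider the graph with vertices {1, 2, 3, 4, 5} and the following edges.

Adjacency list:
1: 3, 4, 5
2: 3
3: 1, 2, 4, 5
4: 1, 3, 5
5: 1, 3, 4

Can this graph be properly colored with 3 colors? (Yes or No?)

No

1, 3, 4, 5 are mutually adjacent (a clique of size 4), so at least 4 colors are needed.
So 3 colors are not enough.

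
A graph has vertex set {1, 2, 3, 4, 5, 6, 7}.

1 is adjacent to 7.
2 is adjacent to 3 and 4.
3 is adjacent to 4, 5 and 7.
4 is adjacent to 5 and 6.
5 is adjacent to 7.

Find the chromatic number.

3, 5, 7 form a triangle, so at least 3 colors are needed.
3 colors suffice: color a → {4, 7}; color b → {1, 3, 6}; color c → {2, 5}. No two adjacent vertices share a color.

3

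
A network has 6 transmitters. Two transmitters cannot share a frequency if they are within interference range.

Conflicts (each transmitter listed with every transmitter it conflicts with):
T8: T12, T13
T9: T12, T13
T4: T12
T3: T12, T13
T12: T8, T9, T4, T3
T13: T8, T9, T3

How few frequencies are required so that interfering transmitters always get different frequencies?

T3 and T13 conflict, so at least 2 frequencies are needed.
2 frequencies suffice: frequency 1 → {T12, T13}; frequency 2 → {T8, T9, T4, T3}. Each listed conflict is separated.

2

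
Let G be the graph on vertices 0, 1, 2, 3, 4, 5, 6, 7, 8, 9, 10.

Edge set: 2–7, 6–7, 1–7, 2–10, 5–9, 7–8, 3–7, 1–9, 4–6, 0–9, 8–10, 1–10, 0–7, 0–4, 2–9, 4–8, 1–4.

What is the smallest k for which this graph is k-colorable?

2

1 and 4 are adjacent, so at least 2 colors are needed.
2 colors suffice: 0=blue, 1=blue, 2=blue, 3=blue, 4=red, 5=blue, 6=blue, 7=red, 8=blue, 9=red, 10=red. Each edge has distinct colors on its endpoints.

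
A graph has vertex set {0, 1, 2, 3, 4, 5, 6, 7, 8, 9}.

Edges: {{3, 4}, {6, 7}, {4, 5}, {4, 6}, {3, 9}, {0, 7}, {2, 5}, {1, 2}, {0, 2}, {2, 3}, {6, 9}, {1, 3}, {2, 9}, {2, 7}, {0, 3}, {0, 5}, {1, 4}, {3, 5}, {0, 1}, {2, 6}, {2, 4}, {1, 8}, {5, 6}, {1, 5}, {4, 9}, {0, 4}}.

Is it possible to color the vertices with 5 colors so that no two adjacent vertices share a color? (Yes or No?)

No

0, 1, 2, 3, 4, 5 are mutually adjacent (a clique of size 6), so at least 6 colors are needed.
So 5 colors are not enough.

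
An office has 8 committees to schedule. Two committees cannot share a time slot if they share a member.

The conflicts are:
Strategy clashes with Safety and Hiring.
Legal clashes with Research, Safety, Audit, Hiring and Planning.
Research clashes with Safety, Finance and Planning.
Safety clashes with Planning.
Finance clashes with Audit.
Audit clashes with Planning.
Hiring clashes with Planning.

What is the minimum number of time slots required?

4

Legal, Research, Safety, Planning are mutually in conflict, so at least 4 time slots are needed.
4 time slots suffice: time slot 1 → {Strategy, Finance, Planning}; time slot 2 → {Legal}; time slot 3 → {Research, Audit, Hiring}; time slot 4 → {Safety}. Each listed conflict is separated.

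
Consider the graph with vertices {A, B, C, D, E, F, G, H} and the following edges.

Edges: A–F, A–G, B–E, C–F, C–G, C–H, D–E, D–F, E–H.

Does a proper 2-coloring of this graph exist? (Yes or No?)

The cycle F-D-E-H-C-F has odd length 5, so it cannot be 2-colored; at least 3 colors are needed.
So 2 colors are not enough.

No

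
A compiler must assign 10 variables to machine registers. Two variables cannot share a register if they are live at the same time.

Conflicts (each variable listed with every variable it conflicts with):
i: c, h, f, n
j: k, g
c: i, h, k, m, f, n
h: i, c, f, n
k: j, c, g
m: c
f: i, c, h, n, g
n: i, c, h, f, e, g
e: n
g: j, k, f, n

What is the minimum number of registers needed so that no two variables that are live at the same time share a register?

5

i, c, h, f, n all conflict with each other, so at least 5 registers are needed.
5 registers suffice: register 1 → {k, m, n}; register 2 → {c, e, g}; register 3 → {j, f}; register 4 → {h}; register 5 → {i}. Every pair that conflicts lands in different registers.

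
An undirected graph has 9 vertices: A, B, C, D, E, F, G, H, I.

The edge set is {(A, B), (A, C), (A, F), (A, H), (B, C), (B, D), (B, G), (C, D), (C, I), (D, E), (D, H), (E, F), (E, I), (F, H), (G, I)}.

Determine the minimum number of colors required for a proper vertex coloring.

A, F, H are pairwise adjacent, so at least 3 colors are needed.
3 colors suffice: color 1 → {A, D, I}; color 2 → {B, F}; color 3 → {C, E, G, H}. Every edge joins two different colors.

3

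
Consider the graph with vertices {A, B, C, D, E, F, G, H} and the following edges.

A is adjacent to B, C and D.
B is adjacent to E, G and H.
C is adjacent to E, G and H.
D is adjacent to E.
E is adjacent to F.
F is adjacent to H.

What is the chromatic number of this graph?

2

C and G are adjacent, so at least 2 colors are needed.
2 colors suffice: color red → {B, C, D, F}; color blue → {A, E, G, H}. No two adjacent vertices share a color.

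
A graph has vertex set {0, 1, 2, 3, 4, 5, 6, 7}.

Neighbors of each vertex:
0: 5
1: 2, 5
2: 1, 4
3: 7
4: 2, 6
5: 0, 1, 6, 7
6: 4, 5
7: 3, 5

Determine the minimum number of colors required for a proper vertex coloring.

The cycle 4-6-5-1-2-4 has odd length 5, so it cannot be 2-colored; at least 3 colors are needed.
3 colors suffice: color a → {3, 4, 5}; color b → {0, 2, 6, 7}; color c → {1}. Each edge has distinct colors on its endpoints.

3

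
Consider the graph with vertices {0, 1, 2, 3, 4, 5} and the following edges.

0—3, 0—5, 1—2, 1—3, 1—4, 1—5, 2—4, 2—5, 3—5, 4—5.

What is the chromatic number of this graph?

4

1, 2, 4, 5 are pairwise adjacent (a clique of size 4), so at least 4 colors are needed.
4 colors suffice: color red → {5}; color blue → {0, 1}; color green → {3, 4}; color yellow → {2}. Every edge joins two different colors.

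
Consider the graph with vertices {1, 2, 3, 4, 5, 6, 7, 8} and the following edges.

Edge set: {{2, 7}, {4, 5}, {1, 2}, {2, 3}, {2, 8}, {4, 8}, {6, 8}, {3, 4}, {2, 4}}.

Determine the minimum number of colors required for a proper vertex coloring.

3

2, 4, 8 are mutually adjacent, so at least 3 colors are needed.
A valid assignment using 3 colors: 1=blue, 2=red, 3=green, 4=blue, 5=red, 6=red, 7=blue, 8=green. No two adjacent vertices share a color.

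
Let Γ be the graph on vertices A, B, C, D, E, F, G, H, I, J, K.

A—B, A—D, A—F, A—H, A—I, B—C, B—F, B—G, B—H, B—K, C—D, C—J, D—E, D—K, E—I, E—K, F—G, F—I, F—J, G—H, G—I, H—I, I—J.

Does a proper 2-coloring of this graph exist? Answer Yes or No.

B, F, G form a triangle, so at least 3 colors are needed.
So 2 colors are not enough.

No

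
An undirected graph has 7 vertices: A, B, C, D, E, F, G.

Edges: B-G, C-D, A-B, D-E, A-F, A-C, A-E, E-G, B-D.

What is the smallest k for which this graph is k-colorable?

2

A and B are adjacent, so at least 2 colors are needed.
2 colors suffice: color 1 → {A, D, G}; color 2 → {B, C, E, F}. No two adjacent vertices share a color.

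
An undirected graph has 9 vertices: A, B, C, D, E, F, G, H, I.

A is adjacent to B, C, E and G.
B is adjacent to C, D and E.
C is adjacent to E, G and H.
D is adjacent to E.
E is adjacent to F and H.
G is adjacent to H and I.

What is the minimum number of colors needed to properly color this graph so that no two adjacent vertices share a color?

4

A, B, C, E are pairwise adjacent (a clique of size 4), so at least 4 colors are needed.
One proper 4-coloring: A=4, B=3, C=2, D=2, E=1, F=2, G=1, H=3, I=2. Each edge has distinct colors on its endpoints.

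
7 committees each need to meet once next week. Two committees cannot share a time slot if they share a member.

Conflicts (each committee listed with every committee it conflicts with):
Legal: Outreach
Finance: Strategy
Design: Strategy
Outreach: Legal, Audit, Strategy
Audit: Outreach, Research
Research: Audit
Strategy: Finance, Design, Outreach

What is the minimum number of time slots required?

2

Outreach and Audit conflict, so at least 2 time slots are needed.
2 time slots suffice: time slot 1 → {Legal, Audit, Strategy}; time slot 2 → {Finance, Design, Outreach, Research}. Every pair that conflicts lands in different time slots.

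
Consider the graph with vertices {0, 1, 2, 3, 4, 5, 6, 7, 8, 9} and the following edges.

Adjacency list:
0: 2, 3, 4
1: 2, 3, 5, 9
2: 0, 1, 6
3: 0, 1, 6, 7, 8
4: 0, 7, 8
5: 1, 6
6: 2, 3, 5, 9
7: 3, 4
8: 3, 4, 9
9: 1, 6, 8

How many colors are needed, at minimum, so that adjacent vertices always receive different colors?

4 and 7 are adjacent, so at least 2 colors are needed.
A valid assignment using 2 colors: 0=b, 1=b, 2=a, 3=a, 4=a, 5=a, 6=b, 7=b, 8=b, 9=a. No two adjacent vertices share a color.

2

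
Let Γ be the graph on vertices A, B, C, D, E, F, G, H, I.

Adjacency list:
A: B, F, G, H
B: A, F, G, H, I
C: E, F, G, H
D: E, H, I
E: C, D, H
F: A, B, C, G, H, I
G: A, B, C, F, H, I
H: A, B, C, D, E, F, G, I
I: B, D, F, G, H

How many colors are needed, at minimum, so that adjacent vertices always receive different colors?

B, F, G, H, I are pairwise adjacent (a clique of size 5), so at least 5 colors are needed.
One proper 5-coloring: A=4, B=5, C=4, D=3, E=2, F=3, G=2, H=1, I=4. No two adjacent vertices share a color.

5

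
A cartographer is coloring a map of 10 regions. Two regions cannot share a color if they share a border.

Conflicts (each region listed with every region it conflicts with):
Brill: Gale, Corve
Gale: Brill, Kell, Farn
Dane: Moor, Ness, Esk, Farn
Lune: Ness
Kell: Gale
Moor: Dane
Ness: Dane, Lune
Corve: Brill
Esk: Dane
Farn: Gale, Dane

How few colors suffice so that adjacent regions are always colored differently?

2

Dane and Farn conflict, so at least 2 colors are needed.
A valid assignment using 2 colors: Brill=2, Gale=1, Dane=1, Lune=1, Kell=2, Moor=2, Ness=2, Corve=1, Esk=2, Farn=2. Each listed conflict is separated.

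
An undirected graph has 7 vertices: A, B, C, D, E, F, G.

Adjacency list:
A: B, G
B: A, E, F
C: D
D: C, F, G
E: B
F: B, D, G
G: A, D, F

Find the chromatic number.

3

D, F, G are pairwise adjacent, so at least 3 colors are needed.
One proper 3-coloring: A=1, B=2, C=1, D=3, E=1, F=1, G=2. Each edge has distinct colors on its endpoints.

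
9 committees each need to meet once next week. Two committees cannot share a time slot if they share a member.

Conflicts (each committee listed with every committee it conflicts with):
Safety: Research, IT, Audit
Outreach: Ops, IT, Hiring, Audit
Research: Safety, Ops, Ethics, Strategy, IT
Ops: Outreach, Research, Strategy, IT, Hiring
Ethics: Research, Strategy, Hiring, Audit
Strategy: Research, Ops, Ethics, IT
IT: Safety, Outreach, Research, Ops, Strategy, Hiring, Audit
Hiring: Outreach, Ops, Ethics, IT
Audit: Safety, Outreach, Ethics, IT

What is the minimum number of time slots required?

4

Research, Ops, Strategy, IT are mutually in conflict, so at least 4 time slots are needed.
4 time slots suffice: time slot 1 → {Ethics, IT}; time slot 2 → {Research, Hiring, Audit}; time slot 3 → {Safety, Ops}; time slot 4 → {Outreach, Strategy}. No two conflicting committees share a time slot.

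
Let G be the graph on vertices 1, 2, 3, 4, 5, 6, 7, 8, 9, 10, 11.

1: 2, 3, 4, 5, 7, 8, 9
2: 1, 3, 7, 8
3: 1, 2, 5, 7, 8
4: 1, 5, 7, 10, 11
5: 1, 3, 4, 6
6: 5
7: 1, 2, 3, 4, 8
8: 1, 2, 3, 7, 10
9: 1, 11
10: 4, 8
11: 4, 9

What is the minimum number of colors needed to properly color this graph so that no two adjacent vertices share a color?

1, 2, 3, 7, 8 are pairwise adjacent (a clique of size 5), so at least 5 colors are needed.
5 colors suffice: color red → {1, 6, 10, 11}; color blue → {3, 4, 9}; color green → {5, 7}; color yellow → {8}; color purple → {2}. Every edge joins two different colors.

5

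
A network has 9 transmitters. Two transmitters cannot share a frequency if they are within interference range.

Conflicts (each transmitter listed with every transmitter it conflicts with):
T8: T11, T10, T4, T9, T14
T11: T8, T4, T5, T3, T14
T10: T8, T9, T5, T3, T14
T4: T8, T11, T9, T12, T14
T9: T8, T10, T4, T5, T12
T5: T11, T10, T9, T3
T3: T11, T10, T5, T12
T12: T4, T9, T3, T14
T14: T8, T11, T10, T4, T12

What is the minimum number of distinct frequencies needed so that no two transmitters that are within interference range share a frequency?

T8, T11, T4, T14 pairwise conflict, so at least 4 frequencies are needed.
4 frequencies suffice: frequency 1 → {T11, T10, T12}; frequency 2 → {T9, T3, T14}; frequency 3 → {T8, T5}; frequency 4 → {T4}. Every pair that conflicts lands in different frequencies.

4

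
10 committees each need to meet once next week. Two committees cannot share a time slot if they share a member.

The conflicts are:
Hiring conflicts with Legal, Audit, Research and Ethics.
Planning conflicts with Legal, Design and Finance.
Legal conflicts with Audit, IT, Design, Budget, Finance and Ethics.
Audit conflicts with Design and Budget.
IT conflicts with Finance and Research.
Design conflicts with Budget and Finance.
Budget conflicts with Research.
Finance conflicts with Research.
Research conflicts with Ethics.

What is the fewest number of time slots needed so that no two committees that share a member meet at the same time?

Planning, Legal, Design, Finance all conflict with each other, so at least 4 time slots are needed.
4 time slots suffice: Hiring=2, Planning=4, Legal=1, Audit=4, IT=3, Design=3, Budget=2, Finance=2, Research=1, Ethics=3. Every pair that conflicts lands in different time slots.

4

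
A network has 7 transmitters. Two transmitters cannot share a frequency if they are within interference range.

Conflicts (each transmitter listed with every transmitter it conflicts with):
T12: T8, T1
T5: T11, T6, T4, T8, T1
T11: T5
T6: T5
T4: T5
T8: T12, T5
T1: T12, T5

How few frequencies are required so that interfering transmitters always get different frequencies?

2

T12 and T1 conflict, so at least 2 frequencies are needed.
2 frequencies suffice: T12=1, T5=1, T11=2, T6=2, T4=2, T8=2, T1=2. Each listed conflict is separated.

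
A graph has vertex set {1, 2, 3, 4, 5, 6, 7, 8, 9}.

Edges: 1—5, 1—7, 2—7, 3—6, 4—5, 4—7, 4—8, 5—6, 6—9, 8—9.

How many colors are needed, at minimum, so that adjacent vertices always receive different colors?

The cycle 5-4-8-9-6-5 has odd length 5, so it cannot be 2-colored; at least 3 colors are needed.
3 colors suffice: color red → {1, 2, 4, 6}; color blue → {3, 5, 7, 8}; color green → {9}. Each edge has distinct colors on its endpoints.

3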